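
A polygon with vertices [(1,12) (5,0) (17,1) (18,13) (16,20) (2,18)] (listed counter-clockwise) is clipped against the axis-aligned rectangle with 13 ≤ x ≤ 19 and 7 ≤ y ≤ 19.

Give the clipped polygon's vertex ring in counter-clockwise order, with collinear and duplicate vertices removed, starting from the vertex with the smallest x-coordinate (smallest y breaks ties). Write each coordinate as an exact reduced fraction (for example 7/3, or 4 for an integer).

1. After x ≥ 13: [(13,2/3) (17,1) (18,13) (16,20) (13,137/7)]
2. After x ≤ 19: [(13,2/3) (17,1) (18,13) (16,20) (13,137/7)]
3. After y ≥ 7: [(13,7) (35/2,7) (18,13) (16,20) (13,137/7)]
4. After y ≤ 19: [(13,19) (13,7) (35/2,7) (18,13) (114/7,19)]
5. Canonical ring: [(13,7) (35/2,7) (18,13) (114/7,19) (13,19)]

Clipped polygon: [(13,7) (35/2,7) (18,13) (114/7,19) (13,19)]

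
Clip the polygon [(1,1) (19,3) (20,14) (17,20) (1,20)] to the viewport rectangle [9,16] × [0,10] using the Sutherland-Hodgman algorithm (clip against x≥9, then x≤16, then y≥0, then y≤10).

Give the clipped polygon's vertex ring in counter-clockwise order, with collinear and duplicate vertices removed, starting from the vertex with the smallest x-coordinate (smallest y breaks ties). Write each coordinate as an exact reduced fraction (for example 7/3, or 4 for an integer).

1. After x ≥ 9: [(9,17/9) (19,3) (20,14) (17,20) (9,20)]
2. After x ≤ 16: [(9,17/9) (16,8/3) (16,20) (9,20)]
3. After y ≥ 0: [(9,17/9) (16,8/3) (16,20) (9,20)]
4. After y ≤ 10: [(9,10) (9,17/9) (16,8/3) (16,10)]
5. Canonical ring: [(9,17/9) (16,8/3) (16,10) (9,10)]

Clipped polygon: [(9,17/9) (16,8/3) (16,10) (9,10)]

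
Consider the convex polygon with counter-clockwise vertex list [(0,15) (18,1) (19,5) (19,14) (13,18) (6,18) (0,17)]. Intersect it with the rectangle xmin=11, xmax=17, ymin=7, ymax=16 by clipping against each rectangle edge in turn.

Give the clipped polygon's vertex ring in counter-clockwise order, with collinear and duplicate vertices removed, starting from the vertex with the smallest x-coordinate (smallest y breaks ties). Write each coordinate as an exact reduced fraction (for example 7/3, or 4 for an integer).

1. After x ≥ 11: [(11,58/9) (18,1) (19,5) (19,14) (13,18) (11,18)]
2. After x ≤ 17: [(11,58/9) (17,16/9) (17,46/3) (13,18) (11,18)]
3. After y ≥ 7: [(11,7) (17,7) (17,46/3) (13,18) (11,18)]
4. After y ≤ 16: [(11,16) (11,7) (17,7) (17,46/3) (16,16)]
5. Canonical ring: [(11,7) (17,7) (17,46/3) (16,16) (11,16)]

Clipped polygon: [(11,7) (17,7) (17,46/3) (16,16) (11,16)]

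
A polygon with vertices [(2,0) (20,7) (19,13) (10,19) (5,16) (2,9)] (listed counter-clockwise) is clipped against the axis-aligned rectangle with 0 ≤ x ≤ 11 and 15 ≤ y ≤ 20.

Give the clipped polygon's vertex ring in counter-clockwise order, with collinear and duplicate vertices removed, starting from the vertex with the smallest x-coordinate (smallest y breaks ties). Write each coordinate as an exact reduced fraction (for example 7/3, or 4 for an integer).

1. After x ≥ 0: [(2,0) (20,7) (19,13) (10,19) (5,16) (2,9)]
2. After x ≤ 11: [(2,0) (11,7/2) (11,55/3) (10,19) (5,16) (2,9)]
3. After y ≥ 15: [(11,15) (11,55/3) (10,19) (5,16) (32/7,15)]
4. After y ≤ 20: [(11,15) (11,55/3) (10,19) (5,16) (32/7,15)]
5. Canonical ring: [(32/7,15) (11,15) (11,55/3) (10,19) (5,16)]

Clipped polygon: [(32/7,15) (11,15) (11,55/3) (10,19) (5,16)]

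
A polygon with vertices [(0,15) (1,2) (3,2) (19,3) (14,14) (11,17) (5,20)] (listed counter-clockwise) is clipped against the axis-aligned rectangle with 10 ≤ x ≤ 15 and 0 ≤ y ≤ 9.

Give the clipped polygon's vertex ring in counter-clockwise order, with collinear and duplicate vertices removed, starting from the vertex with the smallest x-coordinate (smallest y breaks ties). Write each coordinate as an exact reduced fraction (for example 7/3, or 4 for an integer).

Clipped polygon: [(10,39/16) (15,11/4) (15,9) (10,9)]

1. After x ≥ 10: [(10,39/16) (19,3) (14,14) (11,17) (10,35/2)]
2. After x ≤ 15: [(10,39/16) (15,11/4) (15,59/5) (14,14) (11,17) (10,35/2)]
3. After y ≥ 0: [(10,39/16) (15,11/4) (15,59/5) (14,14) (11,17) (10,35/2)]
4. After y ≤ 9: [(10,9) (10,39/16) (15,11/4) (15,9)]
5. Canonical ring: [(10,39/16) (15,11/4) (15,9) (10,9)]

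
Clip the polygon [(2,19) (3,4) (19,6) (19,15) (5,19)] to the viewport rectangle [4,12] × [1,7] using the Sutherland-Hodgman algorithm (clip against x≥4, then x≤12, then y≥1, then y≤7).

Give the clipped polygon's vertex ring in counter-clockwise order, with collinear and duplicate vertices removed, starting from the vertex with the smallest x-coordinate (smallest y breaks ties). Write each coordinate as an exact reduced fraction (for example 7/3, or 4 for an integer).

1. After x ≥ 4: [(4,19) (4,33/8) (19,6) (19,15) (5,19)]
2. After x ≤ 12: [(4,19) (4,33/8) (12,41/8) (12,17) (5,19)]
3. After y ≥ 1: [(4,19) (4,33/8) (12,41/8) (12,17) (5,19)]
4. After y ≤ 7: [(4,7) (4,33/8) (12,41/8) (12,7)]
5. Canonical ring: [(4,33/8) (12,41/8) (12,7) (4,7)]

Clipped polygon: [(4,33/8) (12,41/8) (12,7) (4,7)]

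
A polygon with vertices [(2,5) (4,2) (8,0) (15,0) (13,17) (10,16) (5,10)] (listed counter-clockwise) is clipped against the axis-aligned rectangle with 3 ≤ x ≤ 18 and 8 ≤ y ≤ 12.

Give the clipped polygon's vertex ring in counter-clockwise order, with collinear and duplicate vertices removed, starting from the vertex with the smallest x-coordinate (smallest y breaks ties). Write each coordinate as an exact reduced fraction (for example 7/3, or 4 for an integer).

Clipped polygon: [(19/5,8) (239/17,8) (231/17,12) (20/3,12) (5,10)]

1. After x ≥ 3: [(3,20/3) (3,7/2) (4,2) (8,0) (15,0) (13,17) (10,16) (5,10)]
2. After x ≤ 18: [(3,20/3) (3,7/2) (4,2) (8,0) (15,0) (13,17) (10,16) (5,10)]
3. After y ≥ 8: [(19/5,8) (239/17,8) (13,17) (10,16) (5,10)]
4. After y ≤ 12: [(19/5,8) (239/17,8) (231/17,12) (20/3,12) (5,10)]
5. Canonical ring: [(19/5,8) (239/17,8) (231/17,12) (20/3,12) (5,10)]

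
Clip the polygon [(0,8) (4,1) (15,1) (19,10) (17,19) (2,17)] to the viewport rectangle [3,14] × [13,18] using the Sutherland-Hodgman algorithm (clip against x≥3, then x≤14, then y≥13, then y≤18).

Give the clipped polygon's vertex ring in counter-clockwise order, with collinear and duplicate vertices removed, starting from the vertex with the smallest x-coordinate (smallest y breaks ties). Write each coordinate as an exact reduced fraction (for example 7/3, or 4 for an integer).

Clipped polygon: [(3,13) (14,13) (14,18) (19/2,18) (3,257/15)]

1. After x ≥ 3: [(3,11/4) (4,1) (15,1) (19,10) (17,19) (3,257/15)]
2. After x ≤ 14: [(3,11/4) (4,1) (14,1) (14,93/5) (3,257/15)]
3. After y ≥ 13: [(3,13) (14,13) (14,93/5) (3,257/15)]
4. After y ≤ 18: [(3,13) (14,13) (14,18) (19/2,18) (3,257/15)]
5. Canonical ring: [(3,13) (14,13) (14,18) (19/2,18) (3,257/15)]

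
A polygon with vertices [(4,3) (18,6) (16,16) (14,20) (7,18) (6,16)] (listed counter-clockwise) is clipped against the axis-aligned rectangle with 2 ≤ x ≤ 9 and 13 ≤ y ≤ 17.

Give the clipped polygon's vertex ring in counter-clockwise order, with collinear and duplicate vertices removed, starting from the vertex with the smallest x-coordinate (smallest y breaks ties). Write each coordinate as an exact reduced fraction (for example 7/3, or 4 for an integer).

Clipped polygon: [(72/13,13) (9,13) (9,17) (13/2,17) (6,16)]

1. After x ≥ 2: [(4,3) (18,6) (16,16) (14,20) (7,18) (6,16)]
2. After x ≤ 9: [(4,3) (9,57/14) (9,130/7) (7,18) (6,16)]
3. After y ≥ 13: [(72/13,13) (9,13) (9,130/7) (7,18) (6,16)]
4. After y ≤ 17: [(72/13,13) (9,13) (9,17) (13/2,17) (6,16)]
5. Canonical ring: [(72/13,13) (9,13) (9,17) (13/2,17) (6,16)]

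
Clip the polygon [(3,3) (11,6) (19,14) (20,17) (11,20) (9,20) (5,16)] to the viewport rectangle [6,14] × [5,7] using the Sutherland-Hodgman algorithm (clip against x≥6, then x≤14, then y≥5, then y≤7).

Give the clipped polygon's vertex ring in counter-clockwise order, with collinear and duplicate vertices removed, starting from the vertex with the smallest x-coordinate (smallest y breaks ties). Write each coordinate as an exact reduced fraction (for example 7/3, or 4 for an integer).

1. After x ≥ 6: [(6,33/8) (11,6) (19,14) (20,17) (11,20) (9,20) (6,17)]
2. After x ≤ 14: [(6,33/8) (11,6) (14,9) (14,19) (11,20) (9,20) (6,17)]
3. After y ≥ 5: [(6,5) (25/3,5) (11,6) (14,9) (14,19) (11,20) (9,20) (6,17)]
4. After y ≤ 7: [(6,7) (6,5) (25/3,5) (11,6) (12,7)]
5. Canonical ring: [(6,5) (25/3,5) (11,6) (12,7) (6,7)]

Clipped polygon: [(6,5) (25/3,5) (11,6) (12,7) (6,7)]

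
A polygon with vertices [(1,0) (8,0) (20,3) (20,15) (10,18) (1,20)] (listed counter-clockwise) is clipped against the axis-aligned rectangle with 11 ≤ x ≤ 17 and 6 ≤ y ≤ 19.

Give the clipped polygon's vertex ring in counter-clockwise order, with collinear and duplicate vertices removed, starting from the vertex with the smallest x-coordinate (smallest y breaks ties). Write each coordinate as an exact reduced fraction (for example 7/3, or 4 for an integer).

1. After x ≥ 11: [(11,3/4) (20,3) (20,15) (11,177/10)]
2. After x ≤ 17: [(11,3/4) (17,9/4) (17,159/10) (11,177/10)]
3. After y ≥ 6: [(11,6) (17,6) (17,159/10) (11,177/10)]
4. After y ≤ 19: [(11,6) (17,6) (17,159/10) (11,177/10)]
5. Canonical ring: [(11,6) (17,6) (17,159/10) (11,177/10)]

Clipped polygon: [(11,6) (17,6) (17,159/10) (11,177/10)]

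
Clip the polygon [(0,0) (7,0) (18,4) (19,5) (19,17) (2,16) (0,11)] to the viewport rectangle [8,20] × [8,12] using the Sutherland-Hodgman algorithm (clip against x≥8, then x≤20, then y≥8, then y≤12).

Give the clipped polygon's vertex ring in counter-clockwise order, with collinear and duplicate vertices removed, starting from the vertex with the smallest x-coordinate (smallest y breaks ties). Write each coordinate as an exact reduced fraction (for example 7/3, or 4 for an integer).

Clipped polygon: [(8,8) (19,8) (19,12) (8,12)]

1. After x ≥ 8: [(8,4/11) (18,4) (19,5) (19,17) (8,278/17)]
2. After x ≤ 20: [(8,4/11) (18,4) (19,5) (19,17) (8,278/17)]
3. After y ≥ 8: [(8,8) (19,8) (19,17) (8,278/17)]
4. After y ≤ 12: [(8,12) (8,8) (19,8) (19,12)]
5. Canonical ring: [(8,8) (19,8) (19,12) (8,12)]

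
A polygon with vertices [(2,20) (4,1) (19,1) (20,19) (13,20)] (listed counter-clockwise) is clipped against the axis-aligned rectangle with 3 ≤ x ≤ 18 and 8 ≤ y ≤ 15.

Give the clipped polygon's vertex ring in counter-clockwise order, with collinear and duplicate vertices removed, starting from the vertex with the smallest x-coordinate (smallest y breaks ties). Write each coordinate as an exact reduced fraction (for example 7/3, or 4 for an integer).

Clipped polygon: [(3,21/2) (62/19,8) (18,8) (18,15) (3,15)]

1. After x ≥ 3: [(3,20) (3,21/2) (4,1) (19,1) (20,19) (13,20)]
2. After x ≤ 18: [(3,20) (3,21/2) (4,1) (18,1) (18,135/7) (13,20)]
3. After y ≥ 8: [(3,20) (3,21/2) (62/19,8) (18,8) (18,135/7) (13,20)]
4. After y ≤ 15: [(3,15) (3,21/2) (62/19,8) (18,8) (18,15)]
5. Canonical ring: [(3,21/2) (62/19,8) (18,8) (18,15) (3,15)]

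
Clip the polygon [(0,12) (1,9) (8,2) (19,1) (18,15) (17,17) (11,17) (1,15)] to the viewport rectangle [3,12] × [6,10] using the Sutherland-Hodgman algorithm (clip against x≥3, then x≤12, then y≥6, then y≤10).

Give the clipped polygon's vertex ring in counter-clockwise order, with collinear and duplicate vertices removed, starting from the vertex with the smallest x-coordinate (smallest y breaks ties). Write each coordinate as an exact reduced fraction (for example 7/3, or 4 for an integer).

Clipped polygon: [(3,7) (4,6) (12,6) (12,10) (3,10)]

1. After x ≥ 3: [(3,7) (8,2) (19,1) (18,15) (17,17) (11,17) (3,77/5)]
2. After x ≤ 12: [(3,7) (8,2) (12,18/11) (12,17) (11,17) (3,77/5)]
3. After y ≥ 6: [(3,7) (4,6) (12,6) (12,17) (11,17) (3,77/5)]
4. After y ≤ 10: [(3,10) (3,7) (4,6) (12,6) (12,10)]
5. Canonical ring: [(3,7) (4,6) (12,6) (12,10) (3,10)]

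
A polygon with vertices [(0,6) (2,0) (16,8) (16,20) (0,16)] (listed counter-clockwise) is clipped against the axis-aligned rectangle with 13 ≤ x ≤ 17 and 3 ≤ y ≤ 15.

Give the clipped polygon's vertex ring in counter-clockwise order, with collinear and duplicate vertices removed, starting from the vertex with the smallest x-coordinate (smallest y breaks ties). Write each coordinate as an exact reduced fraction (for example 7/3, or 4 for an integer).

Clipped polygon: [(13,44/7) (16,8) (16,15) (13,15)]

1. After x ≥ 13: [(13,44/7) (16,8) (16,20) (13,77/4)]
2. After x ≤ 17: [(13,44/7) (16,8) (16,20) (13,77/4)]
3. After y ≥ 3: [(13,44/7) (16,8) (16,20) (13,77/4)]
4. After y ≤ 15: [(13,15) (13,44/7) (16,8) (16,15)]
5. Canonical ring: [(13,44/7) (16,8) (16,15) (13,15)]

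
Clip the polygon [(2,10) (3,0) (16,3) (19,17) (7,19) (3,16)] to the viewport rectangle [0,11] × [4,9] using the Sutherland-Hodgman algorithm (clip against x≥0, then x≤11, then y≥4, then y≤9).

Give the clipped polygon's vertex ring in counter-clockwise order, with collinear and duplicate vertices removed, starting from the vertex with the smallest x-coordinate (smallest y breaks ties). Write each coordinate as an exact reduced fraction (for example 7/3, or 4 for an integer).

Clipped polygon: [(21/10,9) (13/5,4) (11,4) (11,9)]

1. After x ≥ 0: [(2,10) (3,0) (16,3) (19,17) (7,19) (3,16)]
2. After x ≤ 11: [(2,10) (3,0) (11,24/13) (11,55/3) (7,19) (3,16)]
3. After y ≥ 4: [(2,10) (13/5,4) (11,4) (11,55/3) (7,19) (3,16)]
4. After y ≤ 9: [(21/10,9) (13/5,4) (11,4) (11,9)]
5. Canonical ring: [(21/10,9) (13/5,4) (11,4) (11,9)]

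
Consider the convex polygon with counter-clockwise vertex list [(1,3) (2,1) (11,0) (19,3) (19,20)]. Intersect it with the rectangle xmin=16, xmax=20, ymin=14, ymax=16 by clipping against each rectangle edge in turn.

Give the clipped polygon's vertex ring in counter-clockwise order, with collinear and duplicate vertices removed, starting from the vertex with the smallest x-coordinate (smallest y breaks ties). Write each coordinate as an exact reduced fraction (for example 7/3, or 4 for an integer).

1. After x ≥ 16: [(16,103/6) (16,15/8) (19,3) (19,20)]
2. After x ≤ 20: [(16,103/6) (16,15/8) (19,3) (19,20)]
3. After y ≥ 14: [(16,103/6) (16,14) (19,14) (19,20)]
4. After y ≤ 16: [(16,16) (16,14) (19,14) (19,16)]
5. Canonical ring: [(16,14) (19,14) (19,16) (16,16)]

Clipped polygon: [(16,14) (19,14) (19,16) (16,16)]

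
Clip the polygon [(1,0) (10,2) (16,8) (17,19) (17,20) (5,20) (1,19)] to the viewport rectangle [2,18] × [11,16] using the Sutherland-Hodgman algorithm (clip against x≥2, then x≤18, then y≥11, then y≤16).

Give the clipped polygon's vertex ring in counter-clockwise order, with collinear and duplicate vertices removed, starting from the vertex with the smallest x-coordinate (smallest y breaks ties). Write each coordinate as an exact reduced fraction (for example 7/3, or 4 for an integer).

Clipped polygon: [(2,11) (179/11,11) (184/11,16) (2,16)]

1. After x ≥ 2: [(2,2/9) (10,2) (16,8) (17,19) (17,20) (5,20) (2,77/4)]
2. After x ≤ 18: [(2,2/9) (10,2) (16,8) (17,19) (17,20) (5,20) (2,77/4)]
3. After y ≥ 11: [(2,11) (179/11,11) (17,19) (17,20) (5,20) (2,77/4)]
4. After y ≤ 16: [(2,16) (2,11) (179/11,11) (184/11,16)]
5. Canonical ring: [(2,11) (179/11,11) (184/11,16) (2,16)]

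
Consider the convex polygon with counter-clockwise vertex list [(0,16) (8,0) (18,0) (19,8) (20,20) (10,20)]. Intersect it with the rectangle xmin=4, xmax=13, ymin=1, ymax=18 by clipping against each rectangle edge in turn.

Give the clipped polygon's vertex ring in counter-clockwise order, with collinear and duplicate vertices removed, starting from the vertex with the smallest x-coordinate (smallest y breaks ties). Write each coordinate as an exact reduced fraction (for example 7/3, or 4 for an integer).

Clipped polygon: [(4,8) (15/2,1) (13,1) (13,18) (5,18) (4,88/5)]

1. After x ≥ 4: [(4,88/5) (4,8) (8,0) (18,0) (19,8) (20,20) (10,20)]
2. After x ≤ 13: [(4,88/5) (4,8) (8,0) (13,0) (13,20) (10,20)]
3. After y ≥ 1: [(4,88/5) (4,8) (15/2,1) (13,1) (13,20) (10,20)]
4. After y ≤ 18: [(5,18) (4,88/5) (4,8) (15/2,1) (13,1) (13,18)]
5. Canonical ring: [(4,8) (15/2,1) (13,1) (13,18) (5,18) (4,88/5)]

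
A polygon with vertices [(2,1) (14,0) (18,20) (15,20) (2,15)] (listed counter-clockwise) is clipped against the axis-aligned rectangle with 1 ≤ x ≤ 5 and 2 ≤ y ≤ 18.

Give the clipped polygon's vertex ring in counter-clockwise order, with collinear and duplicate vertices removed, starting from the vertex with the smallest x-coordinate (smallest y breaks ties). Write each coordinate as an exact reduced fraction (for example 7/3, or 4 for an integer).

Clipped polygon: [(2,2) (5,2) (5,210/13) (2,15)]

1. After x ≥ 1: [(2,1) (14,0) (18,20) (15,20) (2,15)]
2. After x ≤ 5: [(2,1) (5,3/4) (5,210/13) (2,15)]
3. After y ≥ 2: [(2,2) (5,2) (5,210/13) (2,15)]
4. After y ≤ 18: [(2,2) (5,2) (5,210/13) (2,15)]
5. Canonical ring: [(2,2) (5,2) (5,210/13) (2,15)]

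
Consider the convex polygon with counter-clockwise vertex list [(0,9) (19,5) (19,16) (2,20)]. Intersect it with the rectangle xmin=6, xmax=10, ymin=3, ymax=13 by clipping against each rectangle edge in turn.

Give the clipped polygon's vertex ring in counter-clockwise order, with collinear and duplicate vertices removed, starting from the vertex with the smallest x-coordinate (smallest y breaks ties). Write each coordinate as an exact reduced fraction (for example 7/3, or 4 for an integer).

1. After x ≥ 6: [(6,147/19) (19,5) (19,16) (6,324/17)]
2. After x ≤ 10: [(6,147/19) (10,131/19) (10,308/17) (6,324/17)]
3. After y ≥ 3: [(6,147/19) (10,131/19) (10,308/17) (6,324/17)]
4. After y ≤ 13: [(6,13) (6,147/19) (10,131/19) (10,13)]
5. Canonical ring: [(6,147/19) (10,131/19) (10,13) (6,13)]

Clipped polygon: [(6,147/19) (10,131/19) (10,13) (6,13)]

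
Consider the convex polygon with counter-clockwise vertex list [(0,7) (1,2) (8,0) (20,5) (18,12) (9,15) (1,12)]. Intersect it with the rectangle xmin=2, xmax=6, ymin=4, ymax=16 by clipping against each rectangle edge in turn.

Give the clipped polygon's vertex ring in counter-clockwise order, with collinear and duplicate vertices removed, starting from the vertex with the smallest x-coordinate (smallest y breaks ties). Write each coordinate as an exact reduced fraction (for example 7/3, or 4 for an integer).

Clipped polygon: [(2,4) (6,4) (6,111/8) (2,99/8)]

1. After x ≥ 2: [(2,12/7) (8,0) (20,5) (18,12) (9,15) (2,99/8)]
2. After x ≤ 6: [(2,12/7) (6,4/7) (6,111/8) (2,99/8)]
3. After y ≥ 4: [(2,4) (6,4) (6,111/8) (2,99/8)]
4. After y ≤ 16: [(2,4) (6,4) (6,111/8) (2,99/8)]
5. Canonical ring: [(2,4) (6,4) (6,111/8) (2,99/8)]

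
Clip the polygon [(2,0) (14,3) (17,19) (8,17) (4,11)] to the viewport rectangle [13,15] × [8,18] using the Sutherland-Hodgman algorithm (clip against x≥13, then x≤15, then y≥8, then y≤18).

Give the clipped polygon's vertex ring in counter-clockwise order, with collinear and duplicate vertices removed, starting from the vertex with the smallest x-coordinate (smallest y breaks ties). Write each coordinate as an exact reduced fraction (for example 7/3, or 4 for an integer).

1. After x ≥ 13: [(13,11/4) (14,3) (17,19) (13,163/9)]
2. After x ≤ 15: [(13,11/4) (14,3) (15,25/3) (15,167/9) (13,163/9)]
3. After y ≥ 8: [(13,8) (239/16,8) (15,25/3) (15,167/9) (13,163/9)]
4. After y ≤ 18: [(13,18) (13,8) (239/16,8) (15,25/3) (15,18)]
5. Canonical ring: [(13,8) (239/16,8) (15,25/3) (15,18) (13,18)]

Clipped polygon: [(13,8) (239/16,8) (15,25/3) (15,18) (13,18)]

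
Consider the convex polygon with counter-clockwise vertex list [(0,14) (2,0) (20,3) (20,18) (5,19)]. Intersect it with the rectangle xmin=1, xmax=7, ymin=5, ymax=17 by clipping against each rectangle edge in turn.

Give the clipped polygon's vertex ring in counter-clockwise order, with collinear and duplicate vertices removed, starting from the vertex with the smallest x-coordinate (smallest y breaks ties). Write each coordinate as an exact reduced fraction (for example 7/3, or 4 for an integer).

Clipped polygon: [(1,7) (9/7,5) (7,5) (7,17) (3,17) (1,15)]

1. After x ≥ 1: [(1,15) (1,7) (2,0) (20,3) (20,18) (5,19)]
2. After x ≤ 7: [(1,15) (1,7) (2,0) (7,5/6) (7,283/15) (5,19)]
3. After y ≥ 5: [(1,15) (1,7) (9/7,5) (7,5) (7,283/15) (5,19)]
4. After y ≤ 17: [(3,17) (1,15) (1,7) (9/7,5) (7,5) (7,17)]
5. Canonical ring: [(1,7) (9/7,5) (7,5) (7,17) (3,17) (1,15)]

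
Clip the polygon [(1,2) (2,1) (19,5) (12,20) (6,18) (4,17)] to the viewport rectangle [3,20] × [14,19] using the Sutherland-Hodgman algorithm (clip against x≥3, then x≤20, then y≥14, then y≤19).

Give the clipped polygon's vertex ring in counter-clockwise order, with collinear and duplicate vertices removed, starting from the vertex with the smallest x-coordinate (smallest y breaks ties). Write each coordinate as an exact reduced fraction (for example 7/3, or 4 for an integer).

Clipped polygon: [(17/5,14) (74/5,14) (187/15,19) (9,19) (6,18) (4,17)]

1. After x ≥ 3: [(3,12) (3,21/17) (19,5) (12,20) (6,18) (4,17)]
2. After x ≤ 20: [(3,12) (3,21/17) (19,5) (12,20) (6,18) (4,17)]
3. After y ≥ 14: [(17/5,14) (74/5,14) (12,20) (6,18) (4,17)]
4. After y ≤ 19: [(17/5,14) (74/5,14) (187/15,19) (9,19) (6,18) (4,17)]
5. Canonical ring: [(17/5,14) (74/5,14) (187/15,19) (9,19) (6,18) (4,17)]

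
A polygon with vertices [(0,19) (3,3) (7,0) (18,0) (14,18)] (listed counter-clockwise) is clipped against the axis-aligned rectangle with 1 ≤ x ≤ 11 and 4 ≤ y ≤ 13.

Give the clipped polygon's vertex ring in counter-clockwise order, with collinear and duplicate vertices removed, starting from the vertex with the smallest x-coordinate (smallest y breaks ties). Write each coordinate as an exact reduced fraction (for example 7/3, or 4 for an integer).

Clipped polygon: [(9/8,13) (45/16,4) (11,4) (11,13)]

1. After x ≥ 1: [(1,265/14) (1,41/3) (3,3) (7,0) (18,0) (14,18)]
2. After x ≤ 11: [(11,255/14) (1,265/14) (1,41/3) (3,3) (7,0) (11,0)]
3. After y ≥ 4: [(11,4) (11,255/14) (1,265/14) (1,41/3) (45/16,4)]
4. After y ≤ 13: [(11,4) (11,13) (9/8,13) (45/16,4)]
5. Canonical ring: [(9/8,13) (45/16,4) (11,4) (11,13)]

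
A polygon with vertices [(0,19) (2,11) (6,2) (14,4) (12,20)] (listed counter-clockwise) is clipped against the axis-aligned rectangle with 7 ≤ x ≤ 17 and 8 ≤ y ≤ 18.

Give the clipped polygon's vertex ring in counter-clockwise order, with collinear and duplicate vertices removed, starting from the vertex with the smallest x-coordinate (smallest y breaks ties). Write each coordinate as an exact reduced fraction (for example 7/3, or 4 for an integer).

1. After x ≥ 7: [(7,235/12) (7,9/4) (14,4) (12,20)]
2. After x ≤ 17: [(7,235/12) (7,9/4) (14,4) (12,20)]
3. After y ≥ 8: [(7,235/12) (7,8) (27/2,8) (12,20)]
4. After y ≤ 18: [(7,18) (7,8) (27/2,8) (49/4,18)]
5. Canonical ring: [(7,8) (27/2,8) (49/4,18) (7,18)]

Clipped polygon: [(7,8) (27/2,8) (49/4,18) (7,18)]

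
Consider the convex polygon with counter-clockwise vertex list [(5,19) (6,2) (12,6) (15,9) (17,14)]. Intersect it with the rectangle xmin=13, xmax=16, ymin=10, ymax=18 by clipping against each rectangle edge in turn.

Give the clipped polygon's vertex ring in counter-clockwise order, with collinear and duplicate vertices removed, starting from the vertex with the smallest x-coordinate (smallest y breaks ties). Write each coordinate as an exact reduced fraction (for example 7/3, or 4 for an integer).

Clipped polygon: [(13,10) (77/5,10) (16,23/2) (16,173/12) (13,47/3)]

1. After x ≥ 13: [(13,47/3) (13,7) (15,9) (17,14)]
2. After x ≤ 16: [(16,173/12) (13,47/3) (13,7) (15,9) (16,23/2)]
3. After y ≥ 10: [(16,173/12) (13,47/3) (13,10) (77/5,10) (16,23/2)]
4. After y ≤ 18: [(16,173/12) (13,47/3) (13,10) (77/5,10) (16,23/2)]
5. Canonical ring: [(13,10) (77/5,10) (16,23/2) (16,173/12) (13,47/3)]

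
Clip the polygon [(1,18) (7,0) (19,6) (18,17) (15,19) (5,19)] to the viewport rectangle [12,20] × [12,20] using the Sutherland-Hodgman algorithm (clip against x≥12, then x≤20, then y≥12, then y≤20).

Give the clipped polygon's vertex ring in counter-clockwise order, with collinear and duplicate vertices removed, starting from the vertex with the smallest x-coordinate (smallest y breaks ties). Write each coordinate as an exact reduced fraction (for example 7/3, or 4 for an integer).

1. After x ≥ 12: [(12,5/2) (19,6) (18,17) (15,19) (12,19)]
2. After x ≤ 20: [(12,5/2) (19,6) (18,17) (15,19) (12,19)]
3. After y ≥ 12: [(12,12) (203/11,12) (18,17) (15,19) (12,19)]
4. After y ≤ 20: [(12,12) (203/11,12) (18,17) (15,19) (12,19)]
5. Canonical ring: [(12,12) (203/11,12) (18,17) (15,19) (12,19)]

Clipped polygon: [(12,12) (203/11,12) (18,17) (15,19) (12,19)]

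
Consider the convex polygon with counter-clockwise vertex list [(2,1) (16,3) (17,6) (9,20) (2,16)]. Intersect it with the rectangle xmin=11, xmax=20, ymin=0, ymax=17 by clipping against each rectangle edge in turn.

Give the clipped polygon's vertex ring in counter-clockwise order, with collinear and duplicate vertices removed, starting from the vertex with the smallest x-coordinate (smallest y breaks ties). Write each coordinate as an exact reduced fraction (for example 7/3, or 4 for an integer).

1. After x ≥ 11: [(11,16/7) (16,3) (17,6) (11,33/2)]
2. After x ≤ 20: [(11,16/7) (16,3) (17,6) (11,33/2)]
3. After y ≥ 0: [(11,16/7) (16,3) (17,6) (11,33/2)]
4. After y ≤ 17: [(11,16/7) (16,3) (17,6) (11,33/2)]
5. Canonical ring: [(11,16/7) (16,3) (17,6) (11,33/2)]

Clipped polygon: [(11,16/7) (16,3) (17,6) (11,33/2)]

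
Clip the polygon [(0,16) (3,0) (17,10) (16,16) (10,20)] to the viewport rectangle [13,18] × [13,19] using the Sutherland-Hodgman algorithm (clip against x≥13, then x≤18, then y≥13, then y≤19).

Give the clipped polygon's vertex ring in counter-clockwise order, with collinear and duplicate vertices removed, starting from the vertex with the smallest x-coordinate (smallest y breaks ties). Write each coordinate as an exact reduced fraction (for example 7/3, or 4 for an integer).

1. After x ≥ 13: [(13,50/7) (17,10) (16,16) (13,18)]
2. After x ≤ 18: [(13,50/7) (17,10) (16,16) (13,18)]
3. After y ≥ 13: [(13,13) (33/2,13) (16,16) (13,18)]
4. After y ≤ 19: [(13,13) (33/2,13) (16,16) (13,18)]
5. Canonical ring: [(13,13) (33/2,13) (16,16) (13,18)]

Clipped polygon: [(13,13) (33/2,13) (16,16) (13,18)]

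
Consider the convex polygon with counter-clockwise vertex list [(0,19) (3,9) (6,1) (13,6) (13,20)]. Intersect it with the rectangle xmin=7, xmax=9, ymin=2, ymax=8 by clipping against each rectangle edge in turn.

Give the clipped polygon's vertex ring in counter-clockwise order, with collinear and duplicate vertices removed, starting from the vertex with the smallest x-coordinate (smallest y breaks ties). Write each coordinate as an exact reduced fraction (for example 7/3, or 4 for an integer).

Clipped polygon: [(7,2) (37/5,2) (9,22/7) (9,8) (7,8)]

1. After x ≥ 7: [(7,254/13) (7,12/7) (13,6) (13,20)]
2. After x ≤ 9: [(9,256/13) (7,254/13) (7,12/7) (9,22/7)]
3. After y ≥ 2: [(9,256/13) (7,254/13) (7,2) (37/5,2) (9,22/7)]
4. After y ≤ 8: [(9,8) (7,8) (7,2) (37/5,2) (9,22/7)]
5. Canonical ring: [(7,2) (37/5,2) (9,22/7) (9,8) (7,8)]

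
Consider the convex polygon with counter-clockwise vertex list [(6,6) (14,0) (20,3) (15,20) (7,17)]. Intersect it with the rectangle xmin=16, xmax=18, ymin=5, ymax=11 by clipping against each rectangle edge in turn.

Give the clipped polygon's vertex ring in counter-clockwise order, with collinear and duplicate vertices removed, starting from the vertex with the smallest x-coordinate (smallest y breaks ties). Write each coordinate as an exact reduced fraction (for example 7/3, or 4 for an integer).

Clipped polygon: [(16,5) (18,5) (18,49/5) (300/17,11) (16,11)]

1. After x ≥ 16: [(16,1) (20,3) (16,83/5)]
2. After x ≤ 18: [(16,1) (18,2) (18,49/5) (16,83/5)]
3. After y ≥ 5: [(16,5) (18,5) (18,49/5) (16,83/5)]
4. After y ≤ 11: [(16,11) (16,5) (18,5) (18,49/5) (300/17,11)]
5. Canonical ring: [(16,5) (18,5) (18,49/5) (300/17,11) (16,11)]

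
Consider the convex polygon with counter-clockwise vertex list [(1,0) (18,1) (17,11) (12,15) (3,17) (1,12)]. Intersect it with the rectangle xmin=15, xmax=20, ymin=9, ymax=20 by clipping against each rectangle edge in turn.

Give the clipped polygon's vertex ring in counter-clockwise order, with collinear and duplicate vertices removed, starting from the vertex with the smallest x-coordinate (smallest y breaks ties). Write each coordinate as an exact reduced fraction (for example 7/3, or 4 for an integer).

Clipped polygon: [(15,9) (86/5,9) (17,11) (15,63/5)]

1. After x ≥ 15: [(15,14/17) (18,1) (17,11) (15,63/5)]
2. After x ≤ 20: [(15,14/17) (18,1) (17,11) (15,63/5)]
3. After y ≥ 9: [(15,9) (86/5,9) (17,11) (15,63/5)]
4. After y ≤ 20: [(15,9) (86/5,9) (17,11) (15,63/5)]
5. Canonical ring: [(15,9) (86/5,9) (17,11) (15,63/5)]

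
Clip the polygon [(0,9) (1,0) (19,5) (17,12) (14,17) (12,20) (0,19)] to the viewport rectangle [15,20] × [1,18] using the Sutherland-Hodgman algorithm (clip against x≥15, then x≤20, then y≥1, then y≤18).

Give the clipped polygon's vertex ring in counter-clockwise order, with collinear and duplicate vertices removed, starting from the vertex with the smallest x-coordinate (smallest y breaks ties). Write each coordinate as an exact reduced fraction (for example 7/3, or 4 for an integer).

1. After x ≥ 15: [(15,35/9) (19,5) (17,12) (15,46/3)]
2. After x ≤ 20: [(15,35/9) (19,5) (17,12) (15,46/3)]
3. After y ≥ 1: [(15,35/9) (19,5) (17,12) (15,46/3)]
4. After y ≤ 18: [(15,35/9) (19,5) (17,12) (15,46/3)]
5. Canonical ring: [(15,35/9) (19,5) (17,12) (15,46/3)]

Clipped polygon: [(15,35/9) (19,5) (17,12) (15,46/3)]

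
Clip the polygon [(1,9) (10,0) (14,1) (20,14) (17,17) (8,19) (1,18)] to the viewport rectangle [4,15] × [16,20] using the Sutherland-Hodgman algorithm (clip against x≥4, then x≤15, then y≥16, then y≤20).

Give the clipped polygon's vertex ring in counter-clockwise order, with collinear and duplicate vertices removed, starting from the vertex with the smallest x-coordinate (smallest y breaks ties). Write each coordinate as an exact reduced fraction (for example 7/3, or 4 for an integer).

1. After x ≥ 4: [(4,6) (10,0) (14,1) (20,14) (17,17) (8,19) (4,129/7)]
2. After x ≤ 15: [(4,6) (10,0) (14,1) (15,19/6) (15,157/9) (8,19) (4,129/7)]
3. After y ≥ 16: [(4,16) (15,16) (15,157/9) (8,19) (4,129/7)]
4. After y ≤ 20: [(4,16) (15,16) (15,157/9) (8,19) (4,129/7)]
5. Canonical ring: [(4,16) (15,16) (15,157/9) (8,19) (4,129/7)]

Clipped polygon: [(4,16) (15,16) (15,157/9) (8,19) (4,129/7)]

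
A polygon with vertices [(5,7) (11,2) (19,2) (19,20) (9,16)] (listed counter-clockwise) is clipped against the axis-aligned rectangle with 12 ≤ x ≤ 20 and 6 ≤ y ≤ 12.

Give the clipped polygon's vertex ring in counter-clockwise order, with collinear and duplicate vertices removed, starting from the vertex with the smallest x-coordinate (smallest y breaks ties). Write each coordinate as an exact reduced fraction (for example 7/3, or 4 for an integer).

1. After x ≥ 12: [(12,2) (19,2) (19,20) (12,86/5)]
2. After x ≤ 20: [(12,2) (19,2) (19,20) (12,86/5)]
3. After y ≥ 6: [(12,6) (19,6) (19,20) (12,86/5)]
4. After y ≤ 12: [(12,12) (12,6) (19,6) (19,12)]
5. Canonical ring: [(12,6) (19,6) (19,12) (12,12)]

Clipped polygon: [(12,6) (19,6) (19,12) (12,12)]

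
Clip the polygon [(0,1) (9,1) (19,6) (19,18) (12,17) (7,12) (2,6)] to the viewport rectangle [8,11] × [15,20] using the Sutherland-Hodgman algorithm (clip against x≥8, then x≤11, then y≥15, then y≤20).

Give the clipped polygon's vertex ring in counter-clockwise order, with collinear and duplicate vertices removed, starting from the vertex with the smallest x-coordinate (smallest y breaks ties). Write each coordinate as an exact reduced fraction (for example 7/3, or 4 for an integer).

1. After x ≥ 8: [(8,1) (9,1) (19,6) (19,18) (12,17) (8,13)]
2. After x ≤ 11: [(8,1) (9,1) (11,2) (11,16) (8,13)]
3. After y ≥ 15: [(11,15) (11,16) (10,15)]
4. After y ≤ 20: [(11,15) (11,16) (10,15)]
5. Canonical ring: [(10,15) (11,15) (11,16)]

Clipped polygon: [(10,15) (11,15) (11,16)]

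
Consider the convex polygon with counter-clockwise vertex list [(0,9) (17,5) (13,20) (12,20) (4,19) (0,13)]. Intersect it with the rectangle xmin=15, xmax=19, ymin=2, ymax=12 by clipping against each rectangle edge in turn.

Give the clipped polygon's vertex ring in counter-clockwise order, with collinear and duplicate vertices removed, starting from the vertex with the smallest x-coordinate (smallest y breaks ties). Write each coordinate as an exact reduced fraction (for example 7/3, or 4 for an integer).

Clipped polygon: [(15,93/17) (17,5) (227/15,12) (15,12)]

1. After x ≥ 15: [(15,93/17) (17,5) (15,25/2)]
2. After x ≤ 19: [(15,93/17) (17,5) (15,25/2)]
3. After y ≥ 2: [(15,93/17) (17,5) (15,25/2)]
4. After y ≤ 12: [(15,12) (15,93/17) (17,5) (227/15,12)]
5. Canonical ring: [(15,93/17) (17,5) (227/15,12) (15,12)]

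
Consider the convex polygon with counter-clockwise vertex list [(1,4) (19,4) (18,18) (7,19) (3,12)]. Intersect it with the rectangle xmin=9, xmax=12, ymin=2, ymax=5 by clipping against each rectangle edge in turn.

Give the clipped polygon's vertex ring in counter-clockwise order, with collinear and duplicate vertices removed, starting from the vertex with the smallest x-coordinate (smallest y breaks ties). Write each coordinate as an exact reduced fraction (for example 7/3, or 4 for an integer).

Clipped polygon: [(9,4) (12,4) (12,5) (9,5)]

1. After x ≥ 9: [(9,4) (19,4) (18,18) (9,207/11)]
2. After x ≤ 12: [(9,4) (12,4) (12,204/11) (9,207/11)]
3. After y ≥ 2: [(9,4) (12,4) (12,204/11) (9,207/11)]
4. After y ≤ 5: [(9,5) (9,4) (12,4) (12,5)]
5. Canonical ring: [(9,4) (12,4) (12,5) (9,5)]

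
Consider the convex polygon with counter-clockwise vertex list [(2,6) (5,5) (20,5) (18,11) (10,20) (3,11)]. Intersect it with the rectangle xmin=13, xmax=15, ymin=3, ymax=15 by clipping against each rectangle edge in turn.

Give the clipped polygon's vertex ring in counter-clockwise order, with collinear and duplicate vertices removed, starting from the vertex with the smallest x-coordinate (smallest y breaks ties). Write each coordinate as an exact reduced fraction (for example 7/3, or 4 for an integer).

Clipped polygon: [(13,5) (15,5) (15,115/8) (130/9,15) (13,15)]

1. After x ≥ 13: [(13,5) (20,5) (18,11) (13,133/8)]
2. After x ≤ 15: [(13,5) (15,5) (15,115/8) (13,133/8)]
3. After y ≥ 3: [(13,5) (15,5) (15,115/8) (13,133/8)]
4. After y ≤ 15: [(13,15) (13,5) (15,5) (15,115/8) (130/9,15)]
5. Canonical ring: [(13,5) (15,5) (15,115/8) (130/9,15) (13,15)]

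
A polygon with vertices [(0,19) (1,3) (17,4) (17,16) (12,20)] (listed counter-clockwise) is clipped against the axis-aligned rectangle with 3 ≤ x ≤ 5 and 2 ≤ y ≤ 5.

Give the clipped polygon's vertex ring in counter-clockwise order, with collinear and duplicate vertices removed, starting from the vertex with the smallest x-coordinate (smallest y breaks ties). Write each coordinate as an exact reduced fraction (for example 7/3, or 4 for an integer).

Clipped polygon: [(3,25/8) (5,13/4) (5,5) (3,5)]

1. After x ≥ 3: [(3,77/4) (3,25/8) (17,4) (17,16) (12,20)]
2. After x ≤ 5: [(5,233/12) (3,77/4) (3,25/8) (5,13/4)]
3. After y ≥ 2: [(5,233/12) (3,77/4) (3,25/8) (5,13/4)]
4. After y ≤ 5: [(5,5) (3,5) (3,25/8) (5,13/4)]
5. Canonical ring: [(3,25/8) (5,13/4) (5,5) (3,5)]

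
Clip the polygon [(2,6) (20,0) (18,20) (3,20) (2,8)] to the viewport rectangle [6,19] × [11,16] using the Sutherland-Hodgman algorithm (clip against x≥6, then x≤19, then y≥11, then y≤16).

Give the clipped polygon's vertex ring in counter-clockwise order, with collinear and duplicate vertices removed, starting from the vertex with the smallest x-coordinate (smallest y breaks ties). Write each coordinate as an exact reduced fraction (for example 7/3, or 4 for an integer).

1. After x ≥ 6: [(6,14/3) (20,0) (18,20) (6,20)]
2. After x ≤ 19: [(6,14/3) (19,1/3) (19,10) (18,20) (6,20)]
3. After y ≥ 11: [(6,11) (189/10,11) (18,20) (6,20)]
4. After y ≤ 16: [(6,16) (6,11) (189/10,11) (92/5,16)]
5. Canonical ring: [(6,11) (189/10,11) (92/5,16) (6,16)]

Clipped polygon: [(6,11) (189/10,11) (92/5,16) (6,16)]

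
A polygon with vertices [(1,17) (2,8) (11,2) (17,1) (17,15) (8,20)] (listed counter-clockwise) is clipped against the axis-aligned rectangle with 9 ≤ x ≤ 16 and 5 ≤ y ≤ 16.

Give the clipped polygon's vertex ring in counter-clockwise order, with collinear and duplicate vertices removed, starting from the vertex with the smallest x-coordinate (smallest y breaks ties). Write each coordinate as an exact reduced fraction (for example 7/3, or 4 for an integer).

Clipped polygon: [(9,5) (16,5) (16,140/9) (76/5,16) (9,16)]

1. After x ≥ 9: [(9,10/3) (11,2) (17,1) (17,15) (9,175/9)]
2. After x ≤ 16: [(9,10/3) (11,2) (16,7/6) (16,140/9) (9,175/9)]
3. After y ≥ 5: [(9,5) (16,5) (16,140/9) (9,175/9)]
4. After y ≤ 16: [(9,16) (9,5) (16,5) (16,140/9) (76/5,16)]
5. Canonical ring: [(9,5) (16,5) (16,140/9) (76/5,16) (9,16)]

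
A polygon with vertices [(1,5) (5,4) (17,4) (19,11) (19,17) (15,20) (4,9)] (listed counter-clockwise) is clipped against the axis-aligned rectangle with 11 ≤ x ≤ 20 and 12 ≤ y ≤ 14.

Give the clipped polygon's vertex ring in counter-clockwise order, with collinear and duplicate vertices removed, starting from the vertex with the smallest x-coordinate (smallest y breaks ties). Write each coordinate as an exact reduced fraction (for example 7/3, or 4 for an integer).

1. After x ≥ 11: [(11,4) (17,4) (19,11) (19,17) (15,20) (11,16)]
2. After x ≤ 20: [(11,4) (17,4) (19,11) (19,17) (15,20) (11,16)]
3. After y ≥ 12: [(11,12) (19,12) (19,17) (15,20) (11,16)]
4. After y ≤ 14: [(11,14) (11,12) (19,12) (19,14)]
5. Canonical ring: [(11,12) (19,12) (19,14) (11,14)]

Clipped polygon: [(11,12) (19,12) (19,14) (11,14)]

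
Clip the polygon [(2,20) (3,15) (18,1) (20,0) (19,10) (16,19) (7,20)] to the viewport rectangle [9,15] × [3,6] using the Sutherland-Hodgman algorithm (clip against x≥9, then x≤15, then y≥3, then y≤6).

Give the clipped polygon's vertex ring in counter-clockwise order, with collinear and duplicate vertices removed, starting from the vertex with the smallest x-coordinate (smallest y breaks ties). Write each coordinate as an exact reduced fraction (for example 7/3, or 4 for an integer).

Clipped polygon: [(177/14,6) (15,19/5) (15,6)]

1. After x ≥ 9: [(9,47/5) (18,1) (20,0) (19,10) (16,19) (9,178/9)]
2. After x ≤ 15: [(9,47/5) (15,19/5) (15,172/9) (9,178/9)]
3. After y ≥ 3: [(9,47/5) (15,19/5) (15,172/9) (9,178/9)]
4. After y ≤ 6: [(177/14,6) (15,19/5) (15,6)]
5. Canonical ring: [(177/14,6) (15,19/5) (15,6)]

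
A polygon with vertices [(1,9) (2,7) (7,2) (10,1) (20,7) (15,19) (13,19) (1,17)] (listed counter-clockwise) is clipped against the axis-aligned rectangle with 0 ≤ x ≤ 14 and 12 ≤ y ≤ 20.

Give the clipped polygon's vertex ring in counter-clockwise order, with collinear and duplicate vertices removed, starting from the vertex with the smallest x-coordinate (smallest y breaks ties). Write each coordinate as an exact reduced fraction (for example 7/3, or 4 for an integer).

Clipped polygon: [(1,12) (14,12) (14,19) (13,19) (1,17)]

1. After x ≥ 0: [(1,9) (2,7) (7,2) (10,1) (20,7) (15,19) (13,19) (1,17)]
2. After x ≤ 14: [(1,9) (2,7) (7,2) (10,1) (14,17/5) (14,19) (13,19) (1,17)]
3. After y ≥ 12: [(1,12) (14,12) (14,19) (13,19) (1,17)]
4. After y ≤ 20: [(1,12) (14,12) (14,19) (13,19) (1,17)]
5. Canonical ring: [(1,12) (14,12) (14,19) (13,19) (1,17)]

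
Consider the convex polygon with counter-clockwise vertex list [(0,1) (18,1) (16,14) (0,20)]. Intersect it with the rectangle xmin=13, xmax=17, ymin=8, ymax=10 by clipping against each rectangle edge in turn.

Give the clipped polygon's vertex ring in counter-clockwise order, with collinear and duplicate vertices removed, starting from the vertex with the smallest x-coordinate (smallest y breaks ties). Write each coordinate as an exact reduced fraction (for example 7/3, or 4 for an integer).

Clipped polygon: [(13,8) (220/13,8) (216/13,10) (13,10)]

1. After x ≥ 13: [(13,1) (18,1) (16,14) (13,121/8)]
2. After x ≤ 17: [(13,1) (17,1) (17,15/2) (16,14) (13,121/8)]
3. After y ≥ 8: [(13,8) (220/13,8) (16,14) (13,121/8)]
4. After y ≤ 10: [(13,10) (13,8) (220/13,8) (216/13,10)]
5. Canonical ring: [(13,8) (220/13,8) (216/13,10) (13,10)]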